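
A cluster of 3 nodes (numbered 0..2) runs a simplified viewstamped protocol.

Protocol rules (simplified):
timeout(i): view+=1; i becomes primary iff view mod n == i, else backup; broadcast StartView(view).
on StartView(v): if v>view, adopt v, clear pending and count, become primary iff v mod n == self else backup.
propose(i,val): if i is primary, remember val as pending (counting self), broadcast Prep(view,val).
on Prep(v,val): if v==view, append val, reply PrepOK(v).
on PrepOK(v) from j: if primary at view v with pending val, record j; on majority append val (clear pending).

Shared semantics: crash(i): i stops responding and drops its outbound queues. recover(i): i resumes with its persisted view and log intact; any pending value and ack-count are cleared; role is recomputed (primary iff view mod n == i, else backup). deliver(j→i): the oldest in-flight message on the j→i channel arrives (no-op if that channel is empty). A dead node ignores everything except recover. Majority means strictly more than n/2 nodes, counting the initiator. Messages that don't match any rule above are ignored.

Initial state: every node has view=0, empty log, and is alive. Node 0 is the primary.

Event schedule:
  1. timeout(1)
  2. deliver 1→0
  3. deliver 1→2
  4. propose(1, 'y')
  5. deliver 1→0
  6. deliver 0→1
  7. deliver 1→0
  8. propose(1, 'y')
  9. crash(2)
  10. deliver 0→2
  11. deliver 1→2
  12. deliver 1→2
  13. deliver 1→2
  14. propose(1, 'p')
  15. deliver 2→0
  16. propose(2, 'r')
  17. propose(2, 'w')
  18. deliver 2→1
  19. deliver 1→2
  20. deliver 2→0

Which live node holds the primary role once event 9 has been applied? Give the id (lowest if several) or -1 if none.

step 1 timeout(1): 1={prim,v=1,log=-}
step 2 deliver 1→0: 0={back,v=1,log=-}
step 3 deliver 1→2: 2={back,v=1,log=-}
step 4 propose(1,'y'): —
step 5 deliver 1→0: 0={back,v=1,log=y}
step 6 deliver 0→1: 1={prim,v=1,log=y}
step 7 deliver 1→0: —
step 8 propose(1,'y'): —
step 9 crash(2): 2={✗back,v=1,log=-}

1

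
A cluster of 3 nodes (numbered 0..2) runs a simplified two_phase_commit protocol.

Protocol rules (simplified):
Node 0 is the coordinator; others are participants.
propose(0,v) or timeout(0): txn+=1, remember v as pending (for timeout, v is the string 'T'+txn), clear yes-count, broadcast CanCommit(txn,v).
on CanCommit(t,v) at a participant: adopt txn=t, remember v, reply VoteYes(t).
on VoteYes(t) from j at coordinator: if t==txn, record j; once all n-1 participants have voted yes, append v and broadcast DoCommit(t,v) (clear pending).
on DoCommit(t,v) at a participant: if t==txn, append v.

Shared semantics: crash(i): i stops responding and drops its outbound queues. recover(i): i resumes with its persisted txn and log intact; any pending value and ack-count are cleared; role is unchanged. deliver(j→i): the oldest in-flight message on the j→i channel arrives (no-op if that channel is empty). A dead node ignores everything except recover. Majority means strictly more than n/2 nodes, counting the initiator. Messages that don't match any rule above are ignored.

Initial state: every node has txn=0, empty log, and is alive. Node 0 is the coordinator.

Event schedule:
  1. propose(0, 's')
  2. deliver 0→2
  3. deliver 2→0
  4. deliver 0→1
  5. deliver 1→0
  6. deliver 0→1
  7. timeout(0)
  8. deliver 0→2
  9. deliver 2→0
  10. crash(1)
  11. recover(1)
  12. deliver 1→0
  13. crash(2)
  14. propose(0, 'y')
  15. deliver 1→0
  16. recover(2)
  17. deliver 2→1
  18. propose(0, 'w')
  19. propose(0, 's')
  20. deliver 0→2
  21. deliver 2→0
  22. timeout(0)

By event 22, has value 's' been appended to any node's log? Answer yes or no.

step 1 propose(0,'s'): 0={coor,t=1,log=-}
step 2 deliver 0→2: 2={part,t=1,log=-}
step 3 deliver 2→0: —
step 4 deliver 0→1: 1={part,t=1,log=-}
step 5 deliver 1→0: 0={coor,t=1,log=s}
step 6 deliver 0→1: 1={part,t=1,log=s}
step 7 timeout(0): 0={coor,t=2,log=s}
step 8 deliver 0→2: 2={part,t=1,log=s}
step 9 deliver 2→0: —
step 10 crash(1): 1={✗part,t=1,log=s}
step 11 recover(1): 1={part,t=1,log=s}
step 12 deliver 1→0: —
step 13 crash(2): 2={✗part,t=1,log=s}
step 14 propose(0,'y'): 0={coor,t=3,log=s}
step 15 deliver 1→0: —
step 16 recover(2): 2={part,t=1,log=s}
step 17 deliver 2→1: —
step 18 propose(0,'w'): 0={coor,t=4,log=s}
step 19 propose(0,'s'): 0={coor,t=5,log=s}
step 20 deliver 0→2: 2={part,t=2,log=s}
step 21 deliver 2→0: —
step 22 timeout(0): 0={coor,t=6,log=s}

yes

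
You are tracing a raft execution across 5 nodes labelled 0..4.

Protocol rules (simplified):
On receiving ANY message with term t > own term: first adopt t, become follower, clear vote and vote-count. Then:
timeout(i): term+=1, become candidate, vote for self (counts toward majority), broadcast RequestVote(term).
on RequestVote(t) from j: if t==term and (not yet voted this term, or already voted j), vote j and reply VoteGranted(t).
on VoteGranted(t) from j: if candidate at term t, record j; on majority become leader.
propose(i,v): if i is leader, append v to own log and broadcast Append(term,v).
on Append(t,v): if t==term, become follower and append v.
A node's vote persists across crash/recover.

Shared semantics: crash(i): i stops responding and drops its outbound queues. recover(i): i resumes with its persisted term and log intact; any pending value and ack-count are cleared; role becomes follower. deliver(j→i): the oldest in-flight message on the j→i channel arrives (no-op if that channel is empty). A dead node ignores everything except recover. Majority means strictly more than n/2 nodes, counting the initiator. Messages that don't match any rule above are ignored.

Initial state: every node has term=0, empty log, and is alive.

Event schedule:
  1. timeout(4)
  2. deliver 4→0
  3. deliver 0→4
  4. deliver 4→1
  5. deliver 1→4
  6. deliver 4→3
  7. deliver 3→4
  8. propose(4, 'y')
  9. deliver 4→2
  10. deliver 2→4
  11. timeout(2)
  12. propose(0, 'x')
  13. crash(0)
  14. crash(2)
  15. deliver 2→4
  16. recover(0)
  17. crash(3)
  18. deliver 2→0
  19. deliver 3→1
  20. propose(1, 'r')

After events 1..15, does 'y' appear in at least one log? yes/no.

e1 timeout(4): 4[cand,t=1,-]
e2 deliver 4→0: 0[foll,t=1,-]
e3 deliver 0→4: ·
e4 deliver 4→1: 1[foll,t=1,-]
e5 deliver 1→4: 4[lead,t=1,-]
e6 deliver 4→3: 3[foll,t=1,-]
e7 deliver 3→4: ·
e8 propose(4,'y'): 4[lead,t=1,y]
e9 deliver 4→2: 2[foll,t=1,-]
e10 deliver 2→4: ·
e11 timeout(2): 2[cand,t=2,-]
e12 propose(0,'x'): ·
e13 crash(0): 0[✗foll,t=1,-]
e14 crash(2): 2[✗cand,t=2,-]
e15 deliver 2→4: ·

yes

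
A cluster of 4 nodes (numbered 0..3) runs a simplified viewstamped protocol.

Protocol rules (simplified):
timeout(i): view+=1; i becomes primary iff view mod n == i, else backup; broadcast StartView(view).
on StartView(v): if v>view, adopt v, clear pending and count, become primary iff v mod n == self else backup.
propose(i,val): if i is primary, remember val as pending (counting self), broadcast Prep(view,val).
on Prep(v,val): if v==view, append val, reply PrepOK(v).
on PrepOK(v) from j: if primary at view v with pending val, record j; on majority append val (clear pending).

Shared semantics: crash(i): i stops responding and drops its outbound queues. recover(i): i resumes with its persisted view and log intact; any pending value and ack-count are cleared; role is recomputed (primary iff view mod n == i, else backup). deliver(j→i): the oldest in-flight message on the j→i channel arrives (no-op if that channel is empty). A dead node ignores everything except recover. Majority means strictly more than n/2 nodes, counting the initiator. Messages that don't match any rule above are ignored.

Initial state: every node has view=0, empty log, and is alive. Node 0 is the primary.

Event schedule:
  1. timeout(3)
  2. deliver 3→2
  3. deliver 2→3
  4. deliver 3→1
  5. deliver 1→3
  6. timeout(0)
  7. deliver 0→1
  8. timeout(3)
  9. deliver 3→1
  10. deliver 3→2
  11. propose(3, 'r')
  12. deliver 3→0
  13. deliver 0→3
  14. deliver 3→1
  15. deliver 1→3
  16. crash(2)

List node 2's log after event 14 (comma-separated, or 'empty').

empty

after 1 — timeout(3): n3:back/v1/[-]
after 2 — deliver 3→2: n2:back/v1/[-]
after 3 — deliver 2→3: ·
after 4 — deliver 3→1: n1:prim/v1/[-]
after 5 — deliver 1→3: ·
after 6 — timeout(0): n0:back/v1/[-]
after 7 — deliver 0→1: ·
after 8 — timeout(3): n3:back/v2/[-]
after 9 — deliver 3→1: n1:back/v2/[-]
after 10 — deliver 3→2: n2:prim/v2/[-]
after 11 — propose(3,'r'): ·
after 12 — deliver 3→0: ·
after 13 — deliver 0→3: ·
after 14 — deliver 3→1: ·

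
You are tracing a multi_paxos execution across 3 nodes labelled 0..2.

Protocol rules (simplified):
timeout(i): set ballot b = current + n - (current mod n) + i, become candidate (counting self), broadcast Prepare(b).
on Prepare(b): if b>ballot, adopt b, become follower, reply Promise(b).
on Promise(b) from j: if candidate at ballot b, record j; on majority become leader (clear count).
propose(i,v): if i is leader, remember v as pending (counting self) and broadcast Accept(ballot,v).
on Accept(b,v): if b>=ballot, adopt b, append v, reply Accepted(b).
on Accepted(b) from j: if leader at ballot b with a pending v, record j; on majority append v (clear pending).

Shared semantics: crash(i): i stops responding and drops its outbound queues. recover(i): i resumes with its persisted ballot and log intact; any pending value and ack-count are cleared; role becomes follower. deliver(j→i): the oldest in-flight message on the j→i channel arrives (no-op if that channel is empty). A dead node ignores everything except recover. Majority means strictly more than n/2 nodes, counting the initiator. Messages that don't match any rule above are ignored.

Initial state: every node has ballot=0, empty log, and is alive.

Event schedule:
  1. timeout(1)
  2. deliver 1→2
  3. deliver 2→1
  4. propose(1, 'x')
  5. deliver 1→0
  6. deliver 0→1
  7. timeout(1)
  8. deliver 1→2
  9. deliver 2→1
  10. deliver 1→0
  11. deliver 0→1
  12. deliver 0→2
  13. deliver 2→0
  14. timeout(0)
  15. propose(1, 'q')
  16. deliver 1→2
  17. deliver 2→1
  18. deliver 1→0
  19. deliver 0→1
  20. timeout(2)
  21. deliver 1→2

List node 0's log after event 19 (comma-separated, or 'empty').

x

after 1 — timeout(1): n1:cand/b4/[-]
after 2 — deliver 1→2: n2:foll/b4/[-]
after 3 — deliver 2→1: n1:lead/b4/[-]
after 4 — propose(1,'x'): ·
after 5 — deliver 1→0: n0:foll/b4/[-]
after 6 — deliver 0→1: ·
after 7 — timeout(1): n1:cand/b7/[-]
after 8 — deliver 1→2: n2:foll/b4/[x]
after 9 — deliver 2→1: ·
after 10 — deliver 1→0: n0:foll/b4/[x]
after 11 — deliver 0→1: ·
after 12 — deliver 0→2: ·
after 13 — deliver 2→0: ·
after 14 — timeout(0): n0:cand/b6/[x]
after 15 — propose(1,'q'): ·
after 16 — deliver 1→2: n2:foll/b7/[x]
after 17 — deliver 2→1: n1:lead/b7/[-]
after 18 — deliver 1→0: n0:foll/b7/[x]
after 19 — deliver 0→1: ·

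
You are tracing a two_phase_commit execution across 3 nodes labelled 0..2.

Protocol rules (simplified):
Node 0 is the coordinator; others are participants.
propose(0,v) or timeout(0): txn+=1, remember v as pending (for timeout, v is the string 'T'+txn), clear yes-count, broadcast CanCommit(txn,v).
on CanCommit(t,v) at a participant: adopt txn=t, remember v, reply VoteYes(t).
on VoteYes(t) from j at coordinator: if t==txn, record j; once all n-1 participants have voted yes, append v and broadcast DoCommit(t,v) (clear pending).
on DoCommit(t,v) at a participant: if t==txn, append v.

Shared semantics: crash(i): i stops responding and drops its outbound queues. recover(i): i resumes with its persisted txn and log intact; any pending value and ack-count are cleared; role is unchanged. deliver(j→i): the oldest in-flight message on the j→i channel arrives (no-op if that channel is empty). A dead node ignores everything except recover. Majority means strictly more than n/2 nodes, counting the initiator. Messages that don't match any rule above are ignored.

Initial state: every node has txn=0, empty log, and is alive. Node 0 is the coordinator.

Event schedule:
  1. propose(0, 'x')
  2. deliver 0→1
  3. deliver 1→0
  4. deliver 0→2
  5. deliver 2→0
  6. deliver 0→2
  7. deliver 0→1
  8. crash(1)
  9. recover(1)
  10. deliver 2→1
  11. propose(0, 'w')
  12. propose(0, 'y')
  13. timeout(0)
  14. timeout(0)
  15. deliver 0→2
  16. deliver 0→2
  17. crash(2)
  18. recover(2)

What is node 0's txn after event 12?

step 1 propose(0,'x'): 0={coor,t=1,log=-}
step 2 deliver 0→1: 1={part,t=1,log=-}
step 3 deliver 1→0: —
step 4 deliver 0→2: 2={part,t=1,log=-}
step 5 deliver 2→0: 0={coor,t=1,log=x}
step 6 deliver 0→2: 2={part,t=1,log=x}
step 7 deliver 0→1: 1={part,t=1,log=x}
step 8 crash(1): 1={✗part,t=1,log=x}
step 9 recover(1): 1={part,t=1,log=x}
step 10 deliver 2→1: —
step 11 propose(0,'w'): 0={coor,t=2,log=x}
step 12 propose(0,'y'): 0={coor,t=3,log=x}

3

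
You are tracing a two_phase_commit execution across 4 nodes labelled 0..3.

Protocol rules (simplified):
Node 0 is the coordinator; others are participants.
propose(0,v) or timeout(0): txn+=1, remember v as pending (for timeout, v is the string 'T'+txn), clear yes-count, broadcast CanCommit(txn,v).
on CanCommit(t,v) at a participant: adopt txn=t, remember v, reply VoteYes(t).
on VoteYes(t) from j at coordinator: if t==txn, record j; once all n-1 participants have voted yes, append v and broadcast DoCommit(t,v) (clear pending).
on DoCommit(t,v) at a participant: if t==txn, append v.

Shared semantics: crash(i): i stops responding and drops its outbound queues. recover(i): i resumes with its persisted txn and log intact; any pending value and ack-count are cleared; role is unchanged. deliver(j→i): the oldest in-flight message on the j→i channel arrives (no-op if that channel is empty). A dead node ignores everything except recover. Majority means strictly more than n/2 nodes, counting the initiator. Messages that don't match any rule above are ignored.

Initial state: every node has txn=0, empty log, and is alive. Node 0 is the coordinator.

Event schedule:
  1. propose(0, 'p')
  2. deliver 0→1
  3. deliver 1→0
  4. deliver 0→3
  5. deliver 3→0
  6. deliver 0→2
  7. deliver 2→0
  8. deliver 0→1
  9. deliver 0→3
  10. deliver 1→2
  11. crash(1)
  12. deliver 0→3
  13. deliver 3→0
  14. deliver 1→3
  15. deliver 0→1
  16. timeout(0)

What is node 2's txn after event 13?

[1] propose(0,'p') → N0(coor t1 [-])
[2] deliver 0→1 → N1(part t1 [-])
[3] deliver 1→0 → ∅
[4] deliver 0→3 → N3(part t1 [-])
[5] deliver 3→0 → ∅
[6] deliver 0→2 → N2(part t1 [-])
[7] deliver 2→0 → N0(coor t1 [p])
[8] deliver 0→1 → N1(part t1 [p])
[9] deliver 0→3 → N3(part t1 [p])
[10] deliver 1→2 → ∅
[11] crash(1) → N1(✗part t1 [p])
[12] deliver 0→3 → ∅
[13] deliver 3→0 → ∅

1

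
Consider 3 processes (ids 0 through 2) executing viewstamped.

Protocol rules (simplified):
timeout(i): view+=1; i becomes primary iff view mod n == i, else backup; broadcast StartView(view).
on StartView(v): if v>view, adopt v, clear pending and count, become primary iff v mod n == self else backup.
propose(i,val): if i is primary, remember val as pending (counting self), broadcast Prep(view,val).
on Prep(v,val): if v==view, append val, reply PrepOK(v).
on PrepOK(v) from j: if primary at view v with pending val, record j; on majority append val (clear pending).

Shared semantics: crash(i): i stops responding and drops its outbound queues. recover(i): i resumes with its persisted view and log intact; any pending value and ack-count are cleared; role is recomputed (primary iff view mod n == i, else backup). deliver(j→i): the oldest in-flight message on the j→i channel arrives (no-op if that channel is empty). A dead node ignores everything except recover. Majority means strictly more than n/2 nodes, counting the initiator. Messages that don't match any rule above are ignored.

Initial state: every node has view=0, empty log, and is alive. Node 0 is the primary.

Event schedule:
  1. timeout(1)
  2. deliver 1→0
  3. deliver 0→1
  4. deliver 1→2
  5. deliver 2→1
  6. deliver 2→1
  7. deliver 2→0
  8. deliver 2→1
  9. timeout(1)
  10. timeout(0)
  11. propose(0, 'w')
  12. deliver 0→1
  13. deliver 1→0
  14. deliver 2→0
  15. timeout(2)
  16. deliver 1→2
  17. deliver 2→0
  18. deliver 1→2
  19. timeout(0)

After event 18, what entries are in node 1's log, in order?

empty

[1] timeout(1) → N1(prim v1 [-])
[2] deliver 1→0 → N0(back v1 [-])
[3] deliver 0→1 → ∅
[4] deliver 1→2 → N2(back v1 [-])
[5] deliver 2→1 → ∅
[6] deliver 2→1 → ∅
[7] deliver 2→0 → ∅
[8] deliver 2→1 → ∅
[9] timeout(1) → N1(back v2 [-])
[10] timeout(0) → N0(back v2 [-])
[11] propose(0,'w') → ∅
[12] deliver 0→1 → ∅
[13] deliver 1→0 → ∅
[14] deliver 2→0 → ∅
[15] timeout(2) → N2(prim v2 [-])
[16] deliver 1→2 → ∅
[17] deliver 2→0 → ∅
[18] deliver 1→2 → ∅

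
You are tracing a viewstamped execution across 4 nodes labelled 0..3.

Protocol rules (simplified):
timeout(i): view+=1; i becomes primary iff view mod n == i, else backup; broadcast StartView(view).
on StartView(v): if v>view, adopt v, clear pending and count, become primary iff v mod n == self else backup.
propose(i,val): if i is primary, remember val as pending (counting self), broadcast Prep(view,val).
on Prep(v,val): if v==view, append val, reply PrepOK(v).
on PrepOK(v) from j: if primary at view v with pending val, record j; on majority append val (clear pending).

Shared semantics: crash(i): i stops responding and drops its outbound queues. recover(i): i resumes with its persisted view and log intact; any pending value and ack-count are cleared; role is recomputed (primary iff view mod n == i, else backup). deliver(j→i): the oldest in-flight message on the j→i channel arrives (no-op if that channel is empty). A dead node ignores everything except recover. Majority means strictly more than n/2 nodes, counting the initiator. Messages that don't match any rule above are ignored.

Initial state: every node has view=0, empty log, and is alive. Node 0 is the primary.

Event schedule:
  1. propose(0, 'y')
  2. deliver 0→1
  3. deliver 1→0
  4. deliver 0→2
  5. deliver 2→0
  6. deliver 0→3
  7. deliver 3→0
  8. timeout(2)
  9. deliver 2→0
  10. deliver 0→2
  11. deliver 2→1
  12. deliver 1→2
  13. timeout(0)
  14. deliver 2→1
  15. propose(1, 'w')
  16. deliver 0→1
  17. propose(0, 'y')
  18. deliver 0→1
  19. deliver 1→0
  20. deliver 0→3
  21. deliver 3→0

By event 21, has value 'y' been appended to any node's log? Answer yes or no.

yes

[1] propose(0,'y') → ∅
[2] deliver 0→1 → N1(back v0 [y])
[3] deliver 1→0 → ∅
[4] deliver 0→2 → N2(back v0 [y])
[5] deliver 2→0 → N0(prim v0 [y])
[6] deliver 0→3 → N3(back v0 [y])
[7] deliver 3→0 → ∅
[8] timeout(2) → N2(back v1 [y])
[9] deliver 2→0 → N0(back v1 [y])
[10] deliver 0→2 → ∅
[11] deliver 2→1 → N1(prim v1 [y])
[12] deliver 1→2 → ∅
[13] timeout(0) → N0(back v2 [y])
[14] deliver 2→1 → ∅
[15] propose(1,'w') → ∅
[16] deliver 0→1 → N1(back v2 [y])
[17] propose(0,'y') → ∅
[18] deliver 0→1 → ∅
[19] deliver 1→0 → ∅
[20] deliver 0→3 → N3(back v2 [y])
[21] deliver 3→0 → ∅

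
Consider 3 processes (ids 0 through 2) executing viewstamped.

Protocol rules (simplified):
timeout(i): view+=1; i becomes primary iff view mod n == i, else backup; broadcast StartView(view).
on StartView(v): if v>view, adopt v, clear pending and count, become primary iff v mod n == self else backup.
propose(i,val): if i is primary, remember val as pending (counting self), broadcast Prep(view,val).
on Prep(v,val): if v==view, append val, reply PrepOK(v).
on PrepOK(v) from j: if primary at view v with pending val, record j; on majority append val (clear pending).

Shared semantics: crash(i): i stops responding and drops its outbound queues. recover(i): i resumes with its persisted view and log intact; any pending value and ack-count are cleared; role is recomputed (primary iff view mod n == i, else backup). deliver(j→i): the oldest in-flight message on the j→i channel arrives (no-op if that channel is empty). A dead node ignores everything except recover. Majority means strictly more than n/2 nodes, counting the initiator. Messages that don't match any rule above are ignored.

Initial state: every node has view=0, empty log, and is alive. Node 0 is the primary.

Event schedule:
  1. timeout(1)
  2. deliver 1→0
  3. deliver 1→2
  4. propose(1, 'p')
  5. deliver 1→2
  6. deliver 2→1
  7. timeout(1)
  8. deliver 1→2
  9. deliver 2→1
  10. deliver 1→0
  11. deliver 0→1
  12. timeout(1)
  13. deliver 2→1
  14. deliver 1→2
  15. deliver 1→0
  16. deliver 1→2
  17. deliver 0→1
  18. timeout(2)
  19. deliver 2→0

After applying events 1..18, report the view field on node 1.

after 1 — timeout(1): n1:prim/v1/[-]
after 2 — deliver 1→0: n0:back/v1/[-]
after 3 — deliver 1→2: n2:back/v1/[-]
after 4 — propose(1,'p'): ·
after 5 — deliver 1→2: n2:back/v1/[p]
after 6 — deliver 2→1: n1:prim/v1/[p]
after 7 — timeout(1): n1:back/v2/[p]
after 8 — deliver 1→2: n2:prim/v2/[p]
after 9 — deliver 2→1: ·
after 10 — deliver 1→0: n0:back/v1/[p]
after 11 — deliver 0→1: ·
after 12 — timeout(1): n1:back/v3/[p]
after 13 — deliver 2→1: ·
after 14 — deliver 1→2: n2:back/v3/[p]
after 15 — deliver 1→0: n0:back/v2/[p]
after 16 — deliver 1→2: ·
after 17 — deliver 0→1: ·
after 18 — timeout(2): n2:back/v4/[p]

3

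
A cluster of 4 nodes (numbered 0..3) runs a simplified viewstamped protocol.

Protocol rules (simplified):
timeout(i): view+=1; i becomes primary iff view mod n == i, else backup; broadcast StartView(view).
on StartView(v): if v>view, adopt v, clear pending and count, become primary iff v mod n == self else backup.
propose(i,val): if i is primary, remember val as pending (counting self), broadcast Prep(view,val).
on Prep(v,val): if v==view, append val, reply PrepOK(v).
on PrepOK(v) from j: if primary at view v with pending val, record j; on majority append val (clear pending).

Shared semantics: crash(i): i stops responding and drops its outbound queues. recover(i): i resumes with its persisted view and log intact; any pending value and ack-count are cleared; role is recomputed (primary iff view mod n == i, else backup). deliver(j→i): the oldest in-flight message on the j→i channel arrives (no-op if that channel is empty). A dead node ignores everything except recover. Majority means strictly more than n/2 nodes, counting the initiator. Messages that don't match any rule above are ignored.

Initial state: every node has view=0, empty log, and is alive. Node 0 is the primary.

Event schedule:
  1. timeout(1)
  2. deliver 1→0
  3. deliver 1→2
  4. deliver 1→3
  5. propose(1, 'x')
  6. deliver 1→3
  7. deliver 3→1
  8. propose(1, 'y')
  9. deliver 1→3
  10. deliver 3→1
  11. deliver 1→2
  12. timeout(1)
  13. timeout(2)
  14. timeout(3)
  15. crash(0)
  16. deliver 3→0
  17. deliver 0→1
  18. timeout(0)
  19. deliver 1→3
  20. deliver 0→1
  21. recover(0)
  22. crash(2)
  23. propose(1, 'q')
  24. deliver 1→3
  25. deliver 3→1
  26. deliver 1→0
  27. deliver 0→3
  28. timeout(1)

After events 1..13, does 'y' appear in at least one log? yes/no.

yes

[1] timeout(1) → N1(prim v1 [-])
[2] deliver 1→0 → N0(back v1 [-])
[3] deliver 1→2 → N2(back v1 [-])
[4] deliver 1→3 → N3(back v1 [-])
[5] propose(1,'x') → ∅
[6] deliver 1→3 → N3(back v1 [x])
[7] deliver 3→1 → ∅
[8] propose(1,'y') → ∅
[9] deliver 1→3 → N3(back v1 [x,y])
[10] deliver 3→1 → ∅
[11] deliver 1→2 → N2(back v1 [x])
[12] timeout(1) → N1(back v2 [-])
[13] timeout(2) → N2(prim v2 [x])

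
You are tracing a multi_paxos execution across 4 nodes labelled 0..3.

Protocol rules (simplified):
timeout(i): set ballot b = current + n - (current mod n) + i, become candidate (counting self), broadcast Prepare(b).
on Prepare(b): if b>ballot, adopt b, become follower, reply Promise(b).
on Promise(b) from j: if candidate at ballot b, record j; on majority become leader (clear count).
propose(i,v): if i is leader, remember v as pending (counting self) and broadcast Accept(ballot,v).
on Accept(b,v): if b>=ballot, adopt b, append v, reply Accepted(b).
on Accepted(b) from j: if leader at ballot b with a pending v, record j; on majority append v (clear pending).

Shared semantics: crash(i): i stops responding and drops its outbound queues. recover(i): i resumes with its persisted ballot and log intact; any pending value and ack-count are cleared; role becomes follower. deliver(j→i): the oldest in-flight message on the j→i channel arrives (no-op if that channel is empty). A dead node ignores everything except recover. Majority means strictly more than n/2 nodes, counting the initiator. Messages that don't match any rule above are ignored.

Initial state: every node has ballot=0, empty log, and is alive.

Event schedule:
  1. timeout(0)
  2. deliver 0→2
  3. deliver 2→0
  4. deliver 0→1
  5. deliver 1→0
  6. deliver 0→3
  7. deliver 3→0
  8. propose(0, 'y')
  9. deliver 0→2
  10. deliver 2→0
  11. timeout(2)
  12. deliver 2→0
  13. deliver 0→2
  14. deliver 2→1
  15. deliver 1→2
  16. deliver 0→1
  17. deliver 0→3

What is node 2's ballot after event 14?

10

step 1 timeout(0): 0={cand,b=4,log=-}
step 2 deliver 0→2: 2={foll,b=4,log=-}
step 3 deliver 2→0: —
step 4 deliver 0→1: 1={foll,b=4,log=-}
step 5 deliver 1→0: 0={lead,b=4,log=-}
step 6 deliver 0→3: 3={foll,b=4,log=-}
step 7 deliver 3→0: —
step 8 propose(0,'y'): —
step 9 deliver 0→2: 2={foll,b=4,log=y}
step 10 deliver 2→0: —
step 11 timeout(2): 2={cand,b=10,log=y}
step 12 deliver 2→0: 0={foll,b=10,log=-}
step 13 deliver 0→2: —
step 14 deliver 2→1: 1={foll,b=10,log=-}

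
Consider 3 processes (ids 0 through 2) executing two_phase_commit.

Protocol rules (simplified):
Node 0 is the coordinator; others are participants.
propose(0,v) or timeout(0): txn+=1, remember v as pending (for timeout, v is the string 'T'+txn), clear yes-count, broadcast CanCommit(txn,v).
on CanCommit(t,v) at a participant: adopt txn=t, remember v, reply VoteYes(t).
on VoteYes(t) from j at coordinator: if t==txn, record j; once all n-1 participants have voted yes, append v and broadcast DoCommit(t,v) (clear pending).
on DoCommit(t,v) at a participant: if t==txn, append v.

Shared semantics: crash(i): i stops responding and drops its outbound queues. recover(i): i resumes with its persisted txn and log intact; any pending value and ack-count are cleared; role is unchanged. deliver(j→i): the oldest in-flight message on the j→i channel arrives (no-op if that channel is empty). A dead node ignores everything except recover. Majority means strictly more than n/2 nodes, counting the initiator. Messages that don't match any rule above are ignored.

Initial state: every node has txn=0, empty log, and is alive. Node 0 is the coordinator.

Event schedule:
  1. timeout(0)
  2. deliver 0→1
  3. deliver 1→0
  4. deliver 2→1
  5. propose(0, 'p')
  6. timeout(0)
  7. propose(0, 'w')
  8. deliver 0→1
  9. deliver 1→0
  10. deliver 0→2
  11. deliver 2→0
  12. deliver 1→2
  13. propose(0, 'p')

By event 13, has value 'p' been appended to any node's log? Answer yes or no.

no

after 1 — timeout(0): n0:coor/t1/[-]
after 2 — deliver 0→1: n1:part/t1/[-]
after 3 — deliver 1→0: ·
after 4 — deliver 2→1: ·
after 5 — propose(0,'p'): n0:coor/t2/[-]
after 6 — timeout(0): n0:coor/t3/[-]
after 7 — propose(0,'w'): n0:coor/t4/[-]
after 8 — deliver 0→1: n1:part/t2/[-]
after 9 — deliver 1→0: ·
after 10 — deliver 0→2: n2:part/t1/[-]
after 11 — deliver 2→0: ·
after 12 — deliver 1→2: ·
after 13 — propose(0,'p'): n0:coor/t5/[-]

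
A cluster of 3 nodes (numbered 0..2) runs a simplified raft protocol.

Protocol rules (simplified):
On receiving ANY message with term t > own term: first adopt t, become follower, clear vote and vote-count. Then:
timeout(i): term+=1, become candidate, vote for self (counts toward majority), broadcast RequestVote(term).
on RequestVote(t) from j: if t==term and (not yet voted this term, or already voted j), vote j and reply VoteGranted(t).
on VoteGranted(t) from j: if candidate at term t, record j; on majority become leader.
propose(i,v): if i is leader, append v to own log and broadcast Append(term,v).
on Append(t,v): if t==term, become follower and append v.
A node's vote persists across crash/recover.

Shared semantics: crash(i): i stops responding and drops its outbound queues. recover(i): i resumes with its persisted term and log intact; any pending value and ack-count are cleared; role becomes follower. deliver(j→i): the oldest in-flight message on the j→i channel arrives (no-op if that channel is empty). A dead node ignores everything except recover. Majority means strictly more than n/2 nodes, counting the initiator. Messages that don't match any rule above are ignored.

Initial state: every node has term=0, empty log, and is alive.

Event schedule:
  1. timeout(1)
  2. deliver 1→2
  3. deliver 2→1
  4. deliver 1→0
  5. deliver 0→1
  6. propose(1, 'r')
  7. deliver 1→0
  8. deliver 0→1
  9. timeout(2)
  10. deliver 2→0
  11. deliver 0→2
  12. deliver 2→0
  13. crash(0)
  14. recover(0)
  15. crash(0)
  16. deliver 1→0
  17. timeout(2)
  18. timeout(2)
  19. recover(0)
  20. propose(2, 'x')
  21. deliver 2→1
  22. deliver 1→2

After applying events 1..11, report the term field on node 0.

2

after 1 — timeout(1): n1:cand/t1/[-]
after 2 — deliver 1→2: n2:foll/t1/[-]
after 3 — deliver 2→1: n1:lead/t1/[-]
after 4 — deliver 1→0: n0:foll/t1/[-]
after 5 — deliver 0→1: ·
after 6 — propose(1,'r'): n1:lead/t1/[r]
after 7 — deliver 1→0: n0:foll/t1/[r]
after 8 — deliver 0→1: ·
after 9 — timeout(2): n2:cand/t2/[-]
after 10 — deliver 2→0: n0:foll/t2/[r]
after 11 — deliver 0→2: n2:lead/t2/[-]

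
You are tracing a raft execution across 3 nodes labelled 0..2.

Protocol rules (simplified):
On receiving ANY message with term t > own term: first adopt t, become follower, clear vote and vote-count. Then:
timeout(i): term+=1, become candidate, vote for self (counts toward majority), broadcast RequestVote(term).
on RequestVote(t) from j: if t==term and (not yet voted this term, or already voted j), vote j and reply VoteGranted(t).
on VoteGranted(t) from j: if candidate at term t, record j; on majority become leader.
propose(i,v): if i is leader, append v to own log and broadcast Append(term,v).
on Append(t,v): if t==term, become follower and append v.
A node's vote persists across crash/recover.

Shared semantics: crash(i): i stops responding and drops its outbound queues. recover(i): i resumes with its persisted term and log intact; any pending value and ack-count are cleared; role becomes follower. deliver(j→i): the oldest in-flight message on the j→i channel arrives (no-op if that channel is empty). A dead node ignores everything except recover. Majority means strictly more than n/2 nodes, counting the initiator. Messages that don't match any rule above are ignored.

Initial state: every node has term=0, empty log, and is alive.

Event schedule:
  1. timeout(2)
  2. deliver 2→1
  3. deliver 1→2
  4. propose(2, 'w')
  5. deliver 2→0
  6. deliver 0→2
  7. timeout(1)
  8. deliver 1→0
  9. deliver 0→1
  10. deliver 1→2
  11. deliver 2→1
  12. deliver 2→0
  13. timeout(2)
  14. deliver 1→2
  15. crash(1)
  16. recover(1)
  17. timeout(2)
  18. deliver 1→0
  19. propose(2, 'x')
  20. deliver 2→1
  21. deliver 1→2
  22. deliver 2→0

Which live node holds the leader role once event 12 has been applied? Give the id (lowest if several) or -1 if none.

1

step 1 timeout(2): 2={cand,t=1,log=-}
step 2 deliver 2→1: 1={foll,t=1,log=-}
step 3 deliver 1→2: 2={lead,t=1,log=-}
step 4 propose(2,'w'): 2={lead,t=1,log=w}
step 5 deliver 2→0: 0={foll,t=1,log=-}
step 6 deliver 0→2: —
step 7 timeout(1): 1={cand,t=2,log=-}
step 8 deliver 1→0: 0={foll,t=2,log=-}
step 9 deliver 0→1: 1={lead,t=2,log=-}
step 10 deliver 1→2: 2={foll,t=2,log=w}
step 11 deliver 2→1: —
step 12 deliver 2→0: —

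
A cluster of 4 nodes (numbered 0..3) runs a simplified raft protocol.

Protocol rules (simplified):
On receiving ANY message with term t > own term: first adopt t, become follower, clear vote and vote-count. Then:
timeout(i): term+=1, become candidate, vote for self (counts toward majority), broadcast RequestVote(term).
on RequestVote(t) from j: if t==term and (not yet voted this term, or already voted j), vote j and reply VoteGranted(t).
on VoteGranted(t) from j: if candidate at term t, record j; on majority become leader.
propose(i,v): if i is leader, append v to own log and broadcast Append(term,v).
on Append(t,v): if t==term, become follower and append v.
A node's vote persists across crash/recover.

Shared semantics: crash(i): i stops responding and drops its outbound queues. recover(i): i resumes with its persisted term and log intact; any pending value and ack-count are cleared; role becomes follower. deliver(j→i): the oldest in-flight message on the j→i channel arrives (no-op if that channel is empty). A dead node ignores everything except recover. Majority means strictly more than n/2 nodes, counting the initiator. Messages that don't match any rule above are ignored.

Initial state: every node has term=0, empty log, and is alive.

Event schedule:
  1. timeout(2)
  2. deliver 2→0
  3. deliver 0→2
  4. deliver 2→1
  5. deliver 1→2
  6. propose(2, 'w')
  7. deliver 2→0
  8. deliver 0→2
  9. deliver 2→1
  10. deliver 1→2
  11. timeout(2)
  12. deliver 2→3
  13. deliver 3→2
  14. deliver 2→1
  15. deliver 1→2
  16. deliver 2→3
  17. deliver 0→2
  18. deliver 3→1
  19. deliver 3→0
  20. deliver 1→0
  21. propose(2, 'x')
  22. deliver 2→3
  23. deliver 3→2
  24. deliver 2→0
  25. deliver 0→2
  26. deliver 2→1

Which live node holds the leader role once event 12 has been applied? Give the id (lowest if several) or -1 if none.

-1

e1 timeout(2): 2[cand,t=1,-]
e2 deliver 2→0: 0[foll,t=1,-]
e3 deliver 0→2: ·
e4 deliver 2→1: 1[foll,t=1,-]
e5 deliver 1→2: 2[lead,t=1,-]
e6 propose(2,'w'): 2[lead,t=1,w]
e7 deliver 2→0: 0[foll,t=1,w]
e8 deliver 0→2: ·
e9 deliver 2→1: 1[foll,t=1,w]
e10 deliver 1→2: ·
e11 timeout(2): 2[cand,t=2,w]
e12 deliver 2→3: 3[foll,t=1,-]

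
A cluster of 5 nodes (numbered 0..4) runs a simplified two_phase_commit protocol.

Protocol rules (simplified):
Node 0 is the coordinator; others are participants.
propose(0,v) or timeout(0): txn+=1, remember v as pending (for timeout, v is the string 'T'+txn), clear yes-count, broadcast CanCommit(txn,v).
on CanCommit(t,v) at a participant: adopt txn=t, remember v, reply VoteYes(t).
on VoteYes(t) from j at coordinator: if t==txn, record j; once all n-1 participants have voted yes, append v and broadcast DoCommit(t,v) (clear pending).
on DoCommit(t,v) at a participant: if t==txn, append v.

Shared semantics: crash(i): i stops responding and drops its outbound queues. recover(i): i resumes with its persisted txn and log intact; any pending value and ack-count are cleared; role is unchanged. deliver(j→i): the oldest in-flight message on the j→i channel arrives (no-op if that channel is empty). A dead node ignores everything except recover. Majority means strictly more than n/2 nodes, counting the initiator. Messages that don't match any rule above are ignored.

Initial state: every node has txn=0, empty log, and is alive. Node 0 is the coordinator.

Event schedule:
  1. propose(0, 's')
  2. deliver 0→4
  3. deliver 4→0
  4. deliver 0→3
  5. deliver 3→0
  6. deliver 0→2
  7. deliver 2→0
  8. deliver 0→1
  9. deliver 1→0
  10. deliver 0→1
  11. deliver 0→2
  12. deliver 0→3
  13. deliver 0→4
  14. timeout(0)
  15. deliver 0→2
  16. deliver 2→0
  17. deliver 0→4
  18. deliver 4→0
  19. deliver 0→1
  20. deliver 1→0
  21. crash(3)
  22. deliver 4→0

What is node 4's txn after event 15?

1

step 1 propose(0,'s'): 0={coor,t=1,log=-}
step 2 deliver 0→4: 4={part,t=1,log=-}
step 3 deliver 4→0: —
step 4 deliver 0→3: 3={part,t=1,log=-}
step 5 deliver 3→0: —
step 6 deliver 0→2: 2={part,t=1,log=-}
step 7 deliver 2→0: —
step 8 deliver 0→1: 1={part,t=1,log=-}
step 9 deliver 1→0: 0={coor,t=1,log=s}
step 10 deliver 0→1: 1={part,t=1,log=s}
step 11 deliver 0→2: 2={part,t=1,log=s}
step 12 deliver 0→3: 3={part,t=1,log=s}
step 13 deliver 0→4: 4={part,t=1,log=s}
step 14 timeout(0): 0={coor,t=2,log=s}
step 15 deliver 0→2: 2={part,t=2,log=s}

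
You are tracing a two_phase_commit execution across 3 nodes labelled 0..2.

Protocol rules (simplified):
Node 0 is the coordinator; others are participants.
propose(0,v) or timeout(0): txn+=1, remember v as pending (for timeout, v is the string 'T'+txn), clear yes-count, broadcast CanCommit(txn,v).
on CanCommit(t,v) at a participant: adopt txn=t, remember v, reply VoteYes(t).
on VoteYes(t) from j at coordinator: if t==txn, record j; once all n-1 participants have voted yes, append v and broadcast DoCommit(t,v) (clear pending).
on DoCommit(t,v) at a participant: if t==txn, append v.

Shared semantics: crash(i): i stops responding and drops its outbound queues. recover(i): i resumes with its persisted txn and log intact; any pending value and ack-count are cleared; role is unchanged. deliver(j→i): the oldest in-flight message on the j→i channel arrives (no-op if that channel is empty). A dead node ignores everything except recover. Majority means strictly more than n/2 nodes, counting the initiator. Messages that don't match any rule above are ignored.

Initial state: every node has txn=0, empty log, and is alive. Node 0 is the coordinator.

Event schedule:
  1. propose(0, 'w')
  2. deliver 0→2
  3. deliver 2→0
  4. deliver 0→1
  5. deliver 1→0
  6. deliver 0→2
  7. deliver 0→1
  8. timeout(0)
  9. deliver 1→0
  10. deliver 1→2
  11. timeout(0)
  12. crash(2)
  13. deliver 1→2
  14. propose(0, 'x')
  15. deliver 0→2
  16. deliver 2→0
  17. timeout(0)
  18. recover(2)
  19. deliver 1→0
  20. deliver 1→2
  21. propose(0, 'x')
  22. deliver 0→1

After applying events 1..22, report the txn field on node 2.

step 1 propose(0,'w'): 0={coor,t=1,log=-}
step 2 deliver 0→2: 2={part,t=1,log=-}
step 3 deliver 2→0: —
step 4 deliver 0→1: 1={part,t=1,log=-}
step 5 deliver 1→0: 0={coor,t=1,log=w}
step 6 deliver 0→2: 2={part,t=1,log=w}
step 7 deliver 0→1: 1={part,t=1,log=w}
step 8 timeout(0): 0={coor,t=2,log=w}
step 9 deliver 1→0: —
step 10 deliver 1→2: —
step 11 timeout(0): 0={coor,t=3,log=w}
step 12 crash(2): 2={✗part,t=1,log=w}
step 13 deliver 1→2: —
step 14 propose(0,'x'): 0={coor,t=4,log=w}
step 15 deliver 0→2: —
step 16 deliver 2→0: —
step 17 timeout(0): 0={coor,t=5,log=w}
step 18 recover(2): 2={part,t=1,log=w}
step 19 deliver 1→0: —
step 20 deliver 1→2: —
step 21 propose(0,'x'): 0={coor,t=6,log=w}
step 22 deliver 0→1: 1={part,t=2,log=w}

1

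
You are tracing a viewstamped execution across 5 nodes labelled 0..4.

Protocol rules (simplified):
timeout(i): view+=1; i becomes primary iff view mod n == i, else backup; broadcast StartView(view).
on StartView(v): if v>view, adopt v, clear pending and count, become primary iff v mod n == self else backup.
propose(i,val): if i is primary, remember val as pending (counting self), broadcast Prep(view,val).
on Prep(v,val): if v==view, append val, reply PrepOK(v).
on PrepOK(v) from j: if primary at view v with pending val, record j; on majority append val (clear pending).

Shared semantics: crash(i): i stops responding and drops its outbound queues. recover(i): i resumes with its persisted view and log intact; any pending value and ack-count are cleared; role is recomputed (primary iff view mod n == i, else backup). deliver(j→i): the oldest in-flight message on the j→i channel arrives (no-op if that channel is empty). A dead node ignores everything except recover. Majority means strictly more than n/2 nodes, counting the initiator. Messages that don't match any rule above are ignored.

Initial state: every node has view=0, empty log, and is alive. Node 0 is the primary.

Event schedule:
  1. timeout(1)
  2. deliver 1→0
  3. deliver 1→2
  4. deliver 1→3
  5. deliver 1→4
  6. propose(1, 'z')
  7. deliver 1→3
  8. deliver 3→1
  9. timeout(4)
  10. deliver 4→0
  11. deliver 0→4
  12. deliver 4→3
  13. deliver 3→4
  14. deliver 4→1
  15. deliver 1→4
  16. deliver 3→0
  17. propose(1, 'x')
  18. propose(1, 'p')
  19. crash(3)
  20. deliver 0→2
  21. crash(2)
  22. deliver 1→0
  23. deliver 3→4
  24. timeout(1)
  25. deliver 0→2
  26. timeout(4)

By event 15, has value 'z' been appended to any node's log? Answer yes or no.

yes

[1] timeout(1) → N1(prim v1 [-])
[2] deliver 1→0 → N0(back v1 [-])
[3] deliver 1→2 → N2(back v1 [-])
[4] deliver 1→3 → N3(back v1 [-])
[5] deliver 1→4 → N4(back v1 [-])
[6] propose(1,'z') → ∅
[7] deliver 1→3 → N3(back v1 [z])
[8] deliver 3→1 → ∅
[9] timeout(4) → N4(back v2 [-])
[10] deliver 4→0 → N0(back v2 [-])
[11] deliver 0→4 → ∅
[12] deliver 4→3 → N3(back v2 [z])
[13] deliver 3→4 → ∅
[14] deliver 4→1 → N1(back v2 [-])
[15] deliver 1→4 → ∅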